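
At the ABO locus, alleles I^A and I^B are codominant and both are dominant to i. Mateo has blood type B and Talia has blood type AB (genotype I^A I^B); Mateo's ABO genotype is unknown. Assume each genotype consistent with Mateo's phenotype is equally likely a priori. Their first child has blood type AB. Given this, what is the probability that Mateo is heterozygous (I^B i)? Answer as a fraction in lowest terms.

Possible genotypes: Mateo ∈ {I^B I^B, I^B i}; Talia ∈ {I^A I^B}.
Weight each parental genotype pair by prior × P(type-AB child):
  I^B I^B × I^A I^B: posterior weight 2/3.
  I^B i × I^A I^B: posterior weight 1/3.
Sum the posterior weight over pairs where Mateo is I^B i: 1/3.

1/3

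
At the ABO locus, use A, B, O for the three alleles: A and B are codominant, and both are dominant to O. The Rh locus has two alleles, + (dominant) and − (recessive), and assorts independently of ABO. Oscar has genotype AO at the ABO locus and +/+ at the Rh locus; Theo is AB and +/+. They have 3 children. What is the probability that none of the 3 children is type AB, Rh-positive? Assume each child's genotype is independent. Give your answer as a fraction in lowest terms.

ABO cross AO × AB → 1/2 A, 1/4 B, 1/4 AB.
Rh cross +/+ × +/+ → 1 Rh+; so P(type AB, Rh-positive) = 1/4 × 1 = 1/4 per child.
P(not type AB, Rh-positive) = 3/4 for one child; (3/4)^3 = 27/64.

27/64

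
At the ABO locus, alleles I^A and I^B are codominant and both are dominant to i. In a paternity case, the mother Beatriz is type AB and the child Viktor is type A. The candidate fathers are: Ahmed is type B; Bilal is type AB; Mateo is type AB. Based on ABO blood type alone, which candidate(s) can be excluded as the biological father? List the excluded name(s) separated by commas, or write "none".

A candidate is excluded only if no genotype consistent with his phenotype could produce a type A child with a type AB mother.
Every candidate has at least one consistent genotype combination, so none can be excluded.

none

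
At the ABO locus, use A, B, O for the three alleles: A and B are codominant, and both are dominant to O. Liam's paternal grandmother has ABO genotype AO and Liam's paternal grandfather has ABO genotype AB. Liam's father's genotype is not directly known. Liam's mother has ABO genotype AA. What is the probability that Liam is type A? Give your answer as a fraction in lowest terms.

3/4

Liam's father's ABO genotype from AO × AB: 1/4 AA, 1/4 AB, 1/4 AO, 1/4 BO.
Crossing each possibility with the mother AA and summing P(type A): 1/4·1 + 1/4·1/2 + 1/4·1 + 1/4·1/2 = 3/4.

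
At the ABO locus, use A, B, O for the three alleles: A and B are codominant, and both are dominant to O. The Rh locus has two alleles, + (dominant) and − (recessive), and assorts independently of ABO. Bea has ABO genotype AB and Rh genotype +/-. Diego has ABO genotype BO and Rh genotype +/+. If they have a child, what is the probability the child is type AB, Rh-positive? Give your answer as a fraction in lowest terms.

1/4

ABO cross AB × BO → offspring phenotypes: 1/4 A, 1/2 B, 1/4 AB.
Rh cross +/- × +/+ → 1 Rh+.
Independent loci: P(type AB, Rh-positive) = 1/4 × 1 = 1/4.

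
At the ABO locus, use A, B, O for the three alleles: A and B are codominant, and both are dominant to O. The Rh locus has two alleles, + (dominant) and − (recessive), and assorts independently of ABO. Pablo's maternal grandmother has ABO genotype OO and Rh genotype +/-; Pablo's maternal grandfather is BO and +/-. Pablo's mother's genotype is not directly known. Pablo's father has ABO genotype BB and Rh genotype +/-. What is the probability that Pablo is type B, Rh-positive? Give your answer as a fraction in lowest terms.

Pablo's mother's ABO genotype from OO × BO: 1/2 BO, 1/2 OO.
Crossing each possibility with the father BB and summing P(type B): 1/2·1 + 1/2·1 = 1.
Similarly for Rh via the mother's Rh distribution: P(Rh+) = 3/4.
Independent loci: 1 × 3/4 = 3/4.

3/4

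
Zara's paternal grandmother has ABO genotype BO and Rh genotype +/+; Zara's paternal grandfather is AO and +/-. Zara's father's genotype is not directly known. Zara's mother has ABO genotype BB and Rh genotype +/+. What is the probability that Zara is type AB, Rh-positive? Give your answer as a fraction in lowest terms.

Zara's father's ABO genotype from BO × AO: 1/4 AB, 1/4 AO, 1/4 BO, 1/4 OO.
Crossing each possibility with the mother BB and summing P(type AB): 1/4·1/2 + 1/4·1/2 + 1/4·0 + 1/4·0 = 1/4.
Similarly for Rh via the father's Rh distribution: P(Rh+) = 1.
Independent loci: 1/4 × 1 = 1/4.

1/4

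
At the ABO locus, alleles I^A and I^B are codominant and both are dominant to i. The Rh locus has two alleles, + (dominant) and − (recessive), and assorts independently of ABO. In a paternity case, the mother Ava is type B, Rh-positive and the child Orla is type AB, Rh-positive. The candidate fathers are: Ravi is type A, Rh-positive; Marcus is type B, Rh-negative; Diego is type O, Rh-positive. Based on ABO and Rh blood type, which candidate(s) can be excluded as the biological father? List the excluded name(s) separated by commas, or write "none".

A candidate is excluded only if no genotype consistent with his phenotype could produce a type AB, Rh-positive child with a type B, Rh-positive mother.
Marcus (type B, Rh-): no genotype consistent with that phenotype can produce a type-AB Rh+ child with a type-B mother.
Diego (type O, Rh+): no genotype consistent with that phenotype can produce a type-AB Rh+ child with a type-B mother.

Marcus, Diego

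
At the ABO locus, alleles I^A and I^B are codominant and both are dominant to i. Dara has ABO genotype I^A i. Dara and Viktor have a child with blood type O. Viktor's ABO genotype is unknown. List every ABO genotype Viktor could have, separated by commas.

For each candidate genotype of Viktor, check whether crossing it with I^A i can produce every observed child phenotype.
  I^A I^A → possible child types {A} ✗
  I^A I^B → possible child types {A, B, AB} ✗
  I^A i → possible child types {O, A} ✓
  I^B I^B → possible child types {B, AB} ✗
  I^B i → possible child types {O, A, B, AB} ✓
  i i → possible child types {O, A} ✓

I^A i, I^B i, i i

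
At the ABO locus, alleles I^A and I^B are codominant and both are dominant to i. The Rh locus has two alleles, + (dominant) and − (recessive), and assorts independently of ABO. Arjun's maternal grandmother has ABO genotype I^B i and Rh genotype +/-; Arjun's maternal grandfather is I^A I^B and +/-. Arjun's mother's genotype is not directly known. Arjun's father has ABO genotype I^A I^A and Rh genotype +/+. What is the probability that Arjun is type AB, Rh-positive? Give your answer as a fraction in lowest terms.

Arjun's mother's ABO genotype from I^B i × I^A I^B: 1/4 I^A I^B, 1/4 I^A i, 1/4 I^B I^B, 1/4 I^B i.
Crossing each possibility with the father I^A I^A and summing P(type AB): 1/4·1/2 + 1/4·0 + 1/4·1 + 1/4·1/2 = 1/2.
Similarly for Rh via the mother's Rh distribution: P(Rh+) = 1.
Independent loci: 1/2 × 1 = 1/2.

1/2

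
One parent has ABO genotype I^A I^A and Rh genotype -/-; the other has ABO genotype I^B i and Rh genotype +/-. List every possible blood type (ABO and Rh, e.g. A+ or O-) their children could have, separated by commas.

Gametes from I^A I^A × I^B i give offspring ABO genotypes I^A I^B, I^A i, i.e. phenotypes A, AB.
Rh cross -/- × +/- → phenotypes Rh+, Rh-.
Combining independently: A+, A-, AB+, AB-.

A+, A-, AB+, AB-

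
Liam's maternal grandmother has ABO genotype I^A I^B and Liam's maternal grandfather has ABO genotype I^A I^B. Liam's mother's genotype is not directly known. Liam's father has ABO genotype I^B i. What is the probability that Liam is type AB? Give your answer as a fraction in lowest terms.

1/4

Liam's mother's ABO genotype from I^A I^B × I^A I^B: 1/4 I^A I^A, 1/2 I^A I^B, 1/4 I^B I^B.
Crossing each possibility with the father I^B i and summing P(type AB): 1/4·1/2 + 1/2·1/4 + 1/4·0 = 1/4.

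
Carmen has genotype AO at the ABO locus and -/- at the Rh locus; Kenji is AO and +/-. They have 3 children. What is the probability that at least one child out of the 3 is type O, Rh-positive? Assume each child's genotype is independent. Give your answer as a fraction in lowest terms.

ABO cross AO × AO → 1/4 O, 3/4 A.
Rh cross -/- × +/- → 1/2 Rh+, 1/2 Rh-; so P(type O, Rh-positive) = 1/4 × 1/2 = 1/8 per child.
P(none) = (7/8)^3 = 343/512; P(at least one) = 1 − 343/512 = 169/512.

169/512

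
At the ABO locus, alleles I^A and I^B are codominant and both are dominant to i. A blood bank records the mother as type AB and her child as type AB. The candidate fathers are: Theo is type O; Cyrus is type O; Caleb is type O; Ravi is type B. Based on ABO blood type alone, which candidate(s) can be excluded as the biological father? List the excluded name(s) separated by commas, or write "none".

A candidate is excluded only if no genotype consistent with his phenotype could produce a type AB child with a type AB mother.
Theo (type O): no genotype consistent with that phenotype can produce a type-AB child with a type-AB mother.
Cyrus (type O): no genotype consistent with that phenotype can produce a type-AB child with a type-AB mother.
Caleb (type O): no genotype consistent with that phenotype can produce a type-AB child with a type-AB mother.

Theo, Cyrus, Caleb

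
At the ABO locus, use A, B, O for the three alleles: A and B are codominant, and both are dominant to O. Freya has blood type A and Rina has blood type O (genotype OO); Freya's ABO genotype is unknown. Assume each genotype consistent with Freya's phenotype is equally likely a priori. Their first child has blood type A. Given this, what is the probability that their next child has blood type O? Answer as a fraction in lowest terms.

Possible genotypes: Freya ∈ {AA, AO}; Rina ∈ {OO}.
Weight each parental genotype pair by prior × P(type-A child):
  AA × OO: posterior weight 2/3; P(next child type O) = 0.
  AO × OO: posterior weight 1/3; P(next child type O) = 1/2.
Weighted sum = 1/6.

1/6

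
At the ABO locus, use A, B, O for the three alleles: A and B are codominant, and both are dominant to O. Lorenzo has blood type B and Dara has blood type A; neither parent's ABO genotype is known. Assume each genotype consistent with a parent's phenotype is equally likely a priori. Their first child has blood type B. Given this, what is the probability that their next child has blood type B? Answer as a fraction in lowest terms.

Possible genotypes: Lorenzo ∈ {BB, BO}; Dara ∈ {AA, AO}.
Weight each parental genotype pair by prior × P(type-B child):
  BB × AO: posterior weight 2/3; P(next child type B) = 1/2.
  BO × AO: posterior weight 1/3; P(next child type B) = 1/4.
Weighted sum = 5/12.

5/12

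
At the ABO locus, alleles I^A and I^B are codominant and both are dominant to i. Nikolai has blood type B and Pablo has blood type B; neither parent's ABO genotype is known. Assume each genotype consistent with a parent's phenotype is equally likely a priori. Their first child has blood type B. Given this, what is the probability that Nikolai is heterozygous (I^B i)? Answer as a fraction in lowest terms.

7/15

Possible genotypes: Nikolai ∈ {I^B I^B, I^B i}; Pablo ∈ {I^B I^B, I^B i}.
Weight each parental genotype pair by prior × P(type-B child):
  I^B I^B × I^B I^B: posterior weight 4/15.
  I^B I^B × I^B i: posterior weight 4/15.
  I^B i × I^B I^B: posterior weight 4/15.
  I^B i × I^B i: posterior weight 1/5.
Sum the posterior weight over pairs where Nikolai is I^B i: 7/15.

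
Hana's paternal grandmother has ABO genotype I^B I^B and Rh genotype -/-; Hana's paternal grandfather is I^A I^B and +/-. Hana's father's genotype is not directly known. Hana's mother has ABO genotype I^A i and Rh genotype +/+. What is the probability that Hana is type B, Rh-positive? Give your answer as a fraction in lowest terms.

Hana's father's ABO genotype from I^B I^B × I^A I^B: 1/2 I^A I^B, 1/2 I^B I^B.
Crossing each possibility with the mother I^A i and summing P(type B): 1/2·1/4 + 1/2·1/2 = 3/8.
Similarly for Rh via the father's Rh distribution: P(Rh+) = 1.
Independent loci: 3/8 × 1 = 3/8.

3/8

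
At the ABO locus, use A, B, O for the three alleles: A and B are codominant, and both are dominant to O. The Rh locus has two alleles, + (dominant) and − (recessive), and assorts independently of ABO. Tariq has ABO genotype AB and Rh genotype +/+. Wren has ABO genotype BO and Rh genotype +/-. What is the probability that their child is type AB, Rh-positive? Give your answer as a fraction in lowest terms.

1/4

ABO cross AB × BO → offspring phenotypes: 1/4 A, 1/2 B, 1/4 AB.
Rh cross +/+ × +/- → 1 Rh+.
Independent loci: P(type AB, Rh-positive) = 1/4 × 1 = 1/4.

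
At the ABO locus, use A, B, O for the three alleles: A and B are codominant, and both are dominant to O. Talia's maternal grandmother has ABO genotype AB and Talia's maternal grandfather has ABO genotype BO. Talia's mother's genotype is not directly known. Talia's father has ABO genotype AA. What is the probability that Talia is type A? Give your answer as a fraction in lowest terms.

Talia's mother's ABO genotype from AB × BO: 1/4 AB, 1/4 AO, 1/4 BB, 1/4 BO.
Crossing each possibility with the father AA and summing P(type A): 1/4·1/2 + 1/4·1 + 1/4·0 + 1/4·1/2 = 1/2.

1/2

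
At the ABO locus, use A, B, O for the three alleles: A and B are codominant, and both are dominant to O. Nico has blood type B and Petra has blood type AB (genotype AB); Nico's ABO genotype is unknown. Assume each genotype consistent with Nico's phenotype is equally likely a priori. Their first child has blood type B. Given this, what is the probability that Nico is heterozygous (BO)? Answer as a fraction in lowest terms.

Possible genotypes: Nico ∈ {BB, BO}; Petra ∈ {AB}.
Weight each parental genotype pair by prior × P(type-B child):
  BB × AB: posterior weight 1/2.
  BO × AB: posterior weight 1/2.
Sum the posterior weight over pairs where Nico is BO: 1/2.

1/2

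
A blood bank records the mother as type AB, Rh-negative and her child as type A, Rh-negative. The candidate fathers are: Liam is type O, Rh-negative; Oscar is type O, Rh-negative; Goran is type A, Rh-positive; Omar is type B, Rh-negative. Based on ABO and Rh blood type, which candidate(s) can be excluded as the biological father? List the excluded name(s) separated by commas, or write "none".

A candidate is excluded only if no genotype consistent with his phenotype could produce a type A, Rh-negative child with a type AB, Rh-negative mother.
Every candidate has at least one consistent genotype combination, so none can be excluded.

none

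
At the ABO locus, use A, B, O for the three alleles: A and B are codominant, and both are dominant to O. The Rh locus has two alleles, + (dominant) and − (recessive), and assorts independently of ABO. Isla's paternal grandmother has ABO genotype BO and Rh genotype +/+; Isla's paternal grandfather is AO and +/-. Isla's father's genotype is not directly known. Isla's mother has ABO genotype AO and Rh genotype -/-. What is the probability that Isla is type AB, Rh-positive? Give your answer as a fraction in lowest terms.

3/32

Isla's father's ABO genotype from BO × AO: 1/4 AB, 1/4 AO, 1/4 BO, 1/4 OO.
Crossing each possibility with the mother AO and summing P(type AB): 1/4·1/4 + 1/4·0 + 1/4·1/4 + 1/4·0 = 1/8.
Similarly for Rh via the father's Rh distribution: P(Rh+) = 3/4.
Independent loci: 1/8 × 3/4 = 3/32.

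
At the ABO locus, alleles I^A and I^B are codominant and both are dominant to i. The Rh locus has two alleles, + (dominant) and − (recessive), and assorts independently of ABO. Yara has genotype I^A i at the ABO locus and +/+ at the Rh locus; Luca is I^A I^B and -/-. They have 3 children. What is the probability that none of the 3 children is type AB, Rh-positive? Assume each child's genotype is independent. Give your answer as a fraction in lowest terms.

27/64

ABO cross I^A i × I^A I^B → 1/2 A, 1/4 B, 1/4 AB.
Rh cross +/+ × -/- → 1 Rh+; so P(type AB, Rh-positive) = 1/4 × 1 = 1/4 per child.
P(not type AB, Rh-positive) = 3/4 for one child; (3/4)^3 = 27/64.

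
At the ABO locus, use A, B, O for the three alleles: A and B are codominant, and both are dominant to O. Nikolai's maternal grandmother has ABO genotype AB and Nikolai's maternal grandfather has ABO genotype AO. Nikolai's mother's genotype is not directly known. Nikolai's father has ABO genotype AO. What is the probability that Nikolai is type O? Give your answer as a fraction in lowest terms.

1/8

Nikolai's mother's ABO genotype from AB × AO: 1/4 AA, 1/4 AB, 1/4 AO, 1/4 BO.
Crossing each possibility with the father AO and summing P(type O): 1/4·0 + 1/4·0 + 1/4·1/4 + 1/4·1/4 = 1/8.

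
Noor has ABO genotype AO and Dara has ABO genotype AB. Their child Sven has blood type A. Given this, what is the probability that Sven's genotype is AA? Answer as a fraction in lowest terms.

Cross AO × AB → 1/4 AA, 1/4 AB, 1/4 AO, 1/4 BO.
Type-A genotypes among offspring: AA (1/4), AO (1/4); total 1/2.
P(AA | type A) = (1/4) / (1/2) = 1/2.

1/2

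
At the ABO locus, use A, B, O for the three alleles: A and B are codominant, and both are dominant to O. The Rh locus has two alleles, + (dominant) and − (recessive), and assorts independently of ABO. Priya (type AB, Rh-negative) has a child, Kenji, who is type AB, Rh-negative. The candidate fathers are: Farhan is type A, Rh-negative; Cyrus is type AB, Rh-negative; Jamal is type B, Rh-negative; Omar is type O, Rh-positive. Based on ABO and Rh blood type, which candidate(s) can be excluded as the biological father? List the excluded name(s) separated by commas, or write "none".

Omar

A candidate is excluded only if no genotype consistent with his phenotype could produce a type AB, Rh-negative child with a type AB, Rh-negative mother.
Omar (type O, Rh+): no genotype consistent with that phenotype can produce a type-AB Rh- child with a type-AB mother.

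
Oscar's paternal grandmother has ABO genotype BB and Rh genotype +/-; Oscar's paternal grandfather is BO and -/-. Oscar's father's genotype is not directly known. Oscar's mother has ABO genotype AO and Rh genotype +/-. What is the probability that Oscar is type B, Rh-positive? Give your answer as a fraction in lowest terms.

Oscar's father's ABO genotype from BB × BO: 1/2 BB, 1/2 BO.
Crossing each possibility with the mother AO and summing P(type B): 1/2·1/2 + 1/2·1/4 = 3/8.
Similarly for Rh via the father's Rh distribution: P(Rh+) = 5/8.
Independent loci: 3/8 × 5/8 = 15/64.

15/64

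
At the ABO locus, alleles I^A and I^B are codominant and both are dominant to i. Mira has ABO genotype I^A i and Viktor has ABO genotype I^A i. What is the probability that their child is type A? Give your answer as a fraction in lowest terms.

3/4

ABO cross I^A i × I^A i → offspring phenotypes: 1/4 O, 3/4 A.
So P(type A) = 3/4.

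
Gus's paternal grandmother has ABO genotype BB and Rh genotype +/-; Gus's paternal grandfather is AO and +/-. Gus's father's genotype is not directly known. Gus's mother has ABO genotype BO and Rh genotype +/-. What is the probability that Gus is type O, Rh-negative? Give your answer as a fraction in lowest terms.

Gus's father's ABO genotype from BB × AO: 1/2 AB, 1/2 BO.
Crossing each possibility with the mother BO and summing P(type O): 1/2·0 + 1/2·1/4 = 1/8.
Similarly for Rh via the father's Rh distribution: P(Rh-) = 1/4.
Independent loci: 1/8 × 1/4 = 1/32.

1/32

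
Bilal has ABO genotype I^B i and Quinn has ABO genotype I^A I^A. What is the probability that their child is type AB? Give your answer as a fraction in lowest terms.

1/2

ABO cross I^B i × I^A I^A → offspring phenotypes: 1/2 A, 1/2 AB.
So P(type AB) = 1/2.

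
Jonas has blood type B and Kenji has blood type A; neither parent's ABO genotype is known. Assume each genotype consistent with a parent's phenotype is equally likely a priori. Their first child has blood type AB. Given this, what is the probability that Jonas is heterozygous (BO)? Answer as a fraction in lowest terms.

Possible genotypes: Jonas ∈ {BB, BO}; Kenji ∈ {AA, AO}.
Weight each parental genotype pair by prior × P(type-AB child):
  BB × AA: posterior weight 4/9.
  BB × AO: posterior weight 2/9.
  BO × AA: posterior weight 2/9.
  BO × AO: posterior weight 1/9.
Sum the posterior weight over pairs where Jonas is BO: 1/3.

1/3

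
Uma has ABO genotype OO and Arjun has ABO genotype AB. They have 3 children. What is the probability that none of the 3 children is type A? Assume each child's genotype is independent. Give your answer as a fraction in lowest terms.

1/8

ABO cross OO × AB → 1/2 A, 1/2 B.
So P(type A) = 1/2 per child.
P(not type A) = 1/2 for one child; (1/2)^3 = 1/8.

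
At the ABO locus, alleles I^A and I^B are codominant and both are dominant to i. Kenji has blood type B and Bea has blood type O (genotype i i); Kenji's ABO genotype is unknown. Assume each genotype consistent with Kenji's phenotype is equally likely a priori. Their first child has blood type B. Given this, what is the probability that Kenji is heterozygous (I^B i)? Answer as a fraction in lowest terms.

1/3

Possible genotypes: Kenji ∈ {I^B I^B, I^B i}; Bea ∈ {i i}.
Weight each parental genotype pair by prior × P(type-B child):
  I^B I^B × i i: posterior weight 2/3.
  I^B i × i i: posterior weight 1/3.
Sum the posterior weight over pairs where Kenji is I^B i: 1/3.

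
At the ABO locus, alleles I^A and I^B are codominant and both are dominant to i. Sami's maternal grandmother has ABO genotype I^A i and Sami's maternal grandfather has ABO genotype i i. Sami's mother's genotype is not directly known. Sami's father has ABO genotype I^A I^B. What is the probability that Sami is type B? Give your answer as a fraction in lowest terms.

3/8

Sami's mother's ABO genotype from I^A i × i i: 1/2 I^A i, 1/2 i i.
Crossing each possibility with the father I^A I^B and summing P(type B): 1/2·1/4 + 1/2·1/2 = 3/8.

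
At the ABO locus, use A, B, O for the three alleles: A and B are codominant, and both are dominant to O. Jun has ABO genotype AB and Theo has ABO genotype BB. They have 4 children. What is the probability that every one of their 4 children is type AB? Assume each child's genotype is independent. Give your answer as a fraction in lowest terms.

1/16

ABO cross AB × BB → 1/2 B, 1/2 AB.
So P(type AB) = 1/2 per child.
All 4 independent: (1/2)^4 = 1/16.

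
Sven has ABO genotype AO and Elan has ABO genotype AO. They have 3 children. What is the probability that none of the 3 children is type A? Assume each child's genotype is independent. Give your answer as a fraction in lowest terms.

1/64

ABO cross AO × AO → 1/4 O, 3/4 A.
So P(type A) = 3/4 per child.
P(not type A) = 1/4 for one child; (1/4)^3 = 1/64.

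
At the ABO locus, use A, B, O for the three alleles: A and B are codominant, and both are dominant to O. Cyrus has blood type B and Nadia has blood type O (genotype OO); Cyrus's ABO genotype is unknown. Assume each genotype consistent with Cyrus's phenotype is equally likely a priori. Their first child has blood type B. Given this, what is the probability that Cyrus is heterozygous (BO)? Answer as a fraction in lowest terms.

1/3

Possible genotypes: Cyrus ∈ {BB, BO}; Nadia ∈ {OO}.
Weight each parental genotype pair by prior × P(type-B child):
  BB × OO: posterior weight 2/3.
  BO × OO: posterior weight 1/3.
Sum the posterior weight over pairs where Cyrus is BO: 1/3.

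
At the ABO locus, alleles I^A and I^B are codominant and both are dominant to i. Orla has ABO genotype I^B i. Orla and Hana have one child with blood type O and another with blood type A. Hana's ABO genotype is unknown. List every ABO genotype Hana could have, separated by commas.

I^A i

For each candidate genotype of Hana, check whether crossing it with I^B i can produce every observed child phenotype.
  I^A I^A → possible child types {A, AB} ✗
  I^A I^B → possible child types {A, B, AB} ✗
  I^A i → possible child types {O, A, B, AB} ✓
  I^B I^B → possible child types {B} ✗
  I^B i → possible child types {O, B} ✗
  i i → possible child types {O, B} ✗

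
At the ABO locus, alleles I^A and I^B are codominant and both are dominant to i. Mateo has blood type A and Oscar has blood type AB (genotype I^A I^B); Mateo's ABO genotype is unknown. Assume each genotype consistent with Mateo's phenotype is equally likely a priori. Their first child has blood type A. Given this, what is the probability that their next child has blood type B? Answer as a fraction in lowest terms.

1/8

Possible genotypes: Mateo ∈ {I^A I^A, I^A i}; Oscar ∈ {I^A I^B}.
Weight each parental genotype pair by prior × P(type-A child):
  I^A I^A × I^A I^B: posterior weight 1/2; P(next child type B) = 0.
  I^A i × I^A I^B: posterior weight 1/2; P(next child type B) = 1/4.
Weighted sum = 1/8.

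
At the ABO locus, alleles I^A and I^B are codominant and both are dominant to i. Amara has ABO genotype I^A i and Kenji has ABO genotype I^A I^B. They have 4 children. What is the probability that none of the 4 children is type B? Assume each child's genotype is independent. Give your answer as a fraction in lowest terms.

81/256

ABO cross I^A i × I^A I^B → 1/2 A, 1/4 B, 1/4 AB.
So P(type B) = 1/4 per child.
P(not type B) = 3/4 for one child; (3/4)^4 = 81/256.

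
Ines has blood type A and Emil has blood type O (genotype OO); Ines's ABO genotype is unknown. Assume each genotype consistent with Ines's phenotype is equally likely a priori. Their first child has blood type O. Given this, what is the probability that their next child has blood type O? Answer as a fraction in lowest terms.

Possible genotypes: Ines ∈ {AA, AO}; Emil ∈ {OO}.
Weight each parental genotype pair by prior × P(type-O child):
  AO × OO: posterior weight 1; P(next child type O) = 1/2.
Weighted sum = 1/2.

1/2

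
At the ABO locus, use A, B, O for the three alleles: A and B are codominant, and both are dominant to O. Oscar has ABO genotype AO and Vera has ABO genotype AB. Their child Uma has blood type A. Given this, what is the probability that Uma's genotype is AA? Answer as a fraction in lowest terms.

1/2

Cross AO × AB → 1/4 AA, 1/4 AB, 1/4 AO, 1/4 BO.
Type-A genotypes among offspring: AA (1/4), AO (1/4); total 1/2.
P(AA | type A) = (1/4) / (1/2) = 1/2.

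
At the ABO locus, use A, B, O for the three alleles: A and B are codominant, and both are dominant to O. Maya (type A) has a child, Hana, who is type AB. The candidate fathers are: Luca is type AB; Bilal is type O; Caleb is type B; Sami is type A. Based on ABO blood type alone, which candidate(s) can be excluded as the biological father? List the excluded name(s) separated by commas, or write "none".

Bilal, Sami

A candidate is excluded only if no genotype consistent with his phenotype could produce a type AB child with a type A mother.
Bilal (type O): no genotype consistent with that phenotype can produce a type-AB child with a type-A mother.
Sami (type A): no genotype consistent with that phenotype can produce a type-AB child with a type-A mother.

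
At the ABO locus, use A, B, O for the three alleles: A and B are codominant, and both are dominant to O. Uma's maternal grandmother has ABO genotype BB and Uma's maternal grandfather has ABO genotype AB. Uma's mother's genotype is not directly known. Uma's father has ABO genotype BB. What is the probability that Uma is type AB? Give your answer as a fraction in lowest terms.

1/4

Uma's mother's ABO genotype from BB × AB: 1/2 AB, 1/2 BB.
Crossing each possibility with the father BB and summing P(type AB): 1/2·1/2 + 1/2·0 = 1/4.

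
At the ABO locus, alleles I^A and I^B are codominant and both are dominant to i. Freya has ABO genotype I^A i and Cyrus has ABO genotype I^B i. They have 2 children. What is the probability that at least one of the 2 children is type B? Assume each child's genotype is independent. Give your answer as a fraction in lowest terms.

ABO cross I^A i × I^B i → 1/4 O, 1/4 A, 1/4 B, 1/4 AB.
So P(type B) = 1/4 per child.
P(none) = (3/4)^2 = 9/16; P(at least one) = 1 − 9/16 = 7/16.

7/16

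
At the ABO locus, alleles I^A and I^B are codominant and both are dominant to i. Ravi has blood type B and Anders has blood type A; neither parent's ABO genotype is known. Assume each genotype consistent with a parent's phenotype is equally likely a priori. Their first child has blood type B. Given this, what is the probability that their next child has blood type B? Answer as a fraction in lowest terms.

5/12

Possible genotypes: Ravi ∈ {I^B I^B, I^B i}; Anders ∈ {I^A I^A, I^A i}.
Weight each parental genotype pair by prior × P(type-B child):
  I^B I^B × I^A i: posterior weight 2/3; P(next child type B) = 1/2.
  I^B i × I^A i: posterior weight 1/3; P(next child type B) = 1/4.
Weighted sum = 5/12.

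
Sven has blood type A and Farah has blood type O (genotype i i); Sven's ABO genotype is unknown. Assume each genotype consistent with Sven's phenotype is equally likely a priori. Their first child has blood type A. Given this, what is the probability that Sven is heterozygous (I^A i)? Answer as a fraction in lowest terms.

1/3

Possible genotypes: Sven ∈ {I^A I^A, I^A i}; Farah ∈ {i i}.
Weight each parental genotype pair by prior × P(type-A child):
  I^A I^A × i i: posterior weight 2/3.
  I^A i × i i: posterior weight 1/3.
Sum the posterior weight over pairs where Sven is I^A i: 1/3.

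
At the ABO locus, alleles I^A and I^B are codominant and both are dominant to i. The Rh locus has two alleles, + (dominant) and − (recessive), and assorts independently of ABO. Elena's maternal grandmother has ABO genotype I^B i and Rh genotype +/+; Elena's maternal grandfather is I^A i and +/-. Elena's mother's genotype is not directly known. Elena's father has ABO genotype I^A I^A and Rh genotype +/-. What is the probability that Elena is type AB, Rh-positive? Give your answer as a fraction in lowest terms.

Elena's mother's ABO genotype from I^B i × I^A i: 1/4 I^A I^B, 1/4 I^A i, 1/4 I^B i, 1/4 i i.
Crossing each possibility with the father I^A I^A and summing P(type AB): 1/4·1/2 + 1/4·0 + 1/4·1/2 + 1/4·0 = 1/4.
Similarly for Rh via the mother's Rh distribution: P(Rh+) = 7/8.
Independent loci: 1/4 × 7/8 = 7/32.

7/32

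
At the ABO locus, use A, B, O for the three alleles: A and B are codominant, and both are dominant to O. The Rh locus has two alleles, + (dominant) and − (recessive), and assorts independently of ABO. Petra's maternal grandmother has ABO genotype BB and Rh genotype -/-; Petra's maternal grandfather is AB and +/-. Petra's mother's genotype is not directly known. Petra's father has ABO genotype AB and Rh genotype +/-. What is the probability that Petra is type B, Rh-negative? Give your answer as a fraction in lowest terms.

9/64

Petra's mother's ABO genotype from BB × AB: 1/2 AB, 1/2 BB.
Crossing each possibility with the father AB and summing P(type B): 1/2·1/4 + 1/2·1/2 = 3/8.
Similarly for Rh via the mother's Rh distribution: P(Rh-) = 3/8.
Independent loci: 3/8 × 3/8 = 9/64.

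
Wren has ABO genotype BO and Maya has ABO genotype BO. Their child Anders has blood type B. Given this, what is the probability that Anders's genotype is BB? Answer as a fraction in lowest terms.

Cross BO × BO → 1/4 BB, 1/2 BO, 1/4 OO.
Type-B genotypes among offspring: BB (1/4), BO (1/2); total 3/4.
P(BB | type B) = (1/4) / (3/4) = 1/3.

1/3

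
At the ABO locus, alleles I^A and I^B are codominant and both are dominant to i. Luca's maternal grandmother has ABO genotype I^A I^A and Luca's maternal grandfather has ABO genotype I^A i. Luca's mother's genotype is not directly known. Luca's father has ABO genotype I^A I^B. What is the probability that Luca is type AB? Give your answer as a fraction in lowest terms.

3/8

Luca's mother's ABO genotype from I^A I^A × I^A i: 1/2 I^A I^A, 1/2 I^A i.
Crossing each possibility with the father I^A I^B and summing P(type AB): 1/2·1/2 + 1/2·1/4 = 3/8.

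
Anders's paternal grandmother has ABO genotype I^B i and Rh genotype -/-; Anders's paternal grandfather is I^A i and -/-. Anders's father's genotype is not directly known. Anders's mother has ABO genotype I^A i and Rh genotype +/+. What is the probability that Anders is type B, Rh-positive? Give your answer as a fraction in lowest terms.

Anders's father's ABO genotype from I^B i × I^A i: 1/4 I^A I^B, 1/4 I^A i, 1/4 I^B i, 1/4 i i.
Crossing each possibility with the mother I^A i and summing P(type B): 1/4·1/4 + 1/4·0 + 1/4·1/4 + 1/4·0 = 1/8.
Similarly for Rh via the father's Rh distribution: P(Rh+) = 1.
Independent loci: 1/8 × 1 = 1/8.

1/8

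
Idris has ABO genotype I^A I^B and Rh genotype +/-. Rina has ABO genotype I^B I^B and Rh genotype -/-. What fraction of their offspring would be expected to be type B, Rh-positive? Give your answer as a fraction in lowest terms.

1/4

ABO cross I^A I^B × I^B I^B → offspring phenotypes: 1/2 B, 1/2 AB.
Rh cross +/- × -/- → 1/2 Rh+, 1/2 Rh-.
Independent loci: P(type B, Rh-positive) = 1/2 × 1/2 = 1/4.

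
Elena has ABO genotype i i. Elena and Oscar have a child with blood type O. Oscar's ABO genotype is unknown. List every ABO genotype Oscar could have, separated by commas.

For each candidate genotype of Oscar, check whether crossing it with i i can produce every observed child phenotype.
  I^A I^A → possible child types {A} ✗
  I^A I^B → possible child types {A, B} ✗
  I^A i → possible child types {O, A} ✓
  I^B I^B → possible child types {B} ✗
  I^B i → possible child types {O, B} ✓
  i i → possible child types {O} ✓

I^A i, I^B i, i i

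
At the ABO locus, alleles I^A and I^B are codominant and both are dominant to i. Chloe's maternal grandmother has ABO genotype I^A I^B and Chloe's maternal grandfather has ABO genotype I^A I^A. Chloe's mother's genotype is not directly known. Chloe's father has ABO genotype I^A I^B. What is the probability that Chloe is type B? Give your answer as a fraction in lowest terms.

Chloe's mother's ABO genotype from I^A I^B × I^A I^A: 1/2 I^A I^A, 1/2 I^A I^B.
Crossing each possibility with the father I^A I^B and summing P(type B): 1/2·0 + 1/2·1/4 = 1/8.

1/8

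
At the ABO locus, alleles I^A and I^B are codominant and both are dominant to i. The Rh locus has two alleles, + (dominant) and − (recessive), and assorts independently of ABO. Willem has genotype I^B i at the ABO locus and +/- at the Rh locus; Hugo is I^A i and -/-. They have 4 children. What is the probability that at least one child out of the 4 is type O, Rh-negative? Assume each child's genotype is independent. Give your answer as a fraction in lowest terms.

ABO cross I^B i × I^A i → 1/4 O, 1/4 A, 1/4 B, 1/4 AB.
Rh cross +/- × -/- → 1/2 Rh+, 1/2 Rh-; so P(type O, Rh-negative) = 1/4 × 1/2 = 1/8 per child.
P(none) = (7/8)^4 = 2401/4096; P(at least one) = 1 − 2401/4096 = 1695/4096.

1695/4096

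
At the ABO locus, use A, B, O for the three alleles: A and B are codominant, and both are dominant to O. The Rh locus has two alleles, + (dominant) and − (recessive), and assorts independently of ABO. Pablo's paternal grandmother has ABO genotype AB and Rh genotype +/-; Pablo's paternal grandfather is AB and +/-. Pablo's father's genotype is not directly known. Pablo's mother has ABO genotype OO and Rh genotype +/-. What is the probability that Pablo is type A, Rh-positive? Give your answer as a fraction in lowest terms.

3/8

Pablo's father's ABO genotype from AB × AB: 1/4 AA, 1/2 AB, 1/4 BB.
Crossing each possibility with the mother OO and summing P(type A): 1/4·1 + 1/2·1/2 + 1/4·0 = 1/2.
Similarly for Rh via the father's Rh distribution: P(Rh+) = 3/4.
Independent loci: 1/2 × 3/4 = 3/8.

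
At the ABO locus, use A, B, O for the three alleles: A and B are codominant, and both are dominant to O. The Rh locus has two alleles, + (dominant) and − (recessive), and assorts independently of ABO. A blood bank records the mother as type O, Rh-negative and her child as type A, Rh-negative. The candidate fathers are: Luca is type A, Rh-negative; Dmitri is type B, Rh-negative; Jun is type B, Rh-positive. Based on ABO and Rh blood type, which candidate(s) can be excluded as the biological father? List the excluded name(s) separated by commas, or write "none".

A candidate is excluded only if no genotype consistent with his phenotype could produce a type A, Rh-negative child with a type O, Rh-negative mother.
Dmitri (type B, Rh-): no genotype consistent with that phenotype can produce a type-A Rh- child with a type-O mother.
Jun (type B, Rh+): no genotype consistent with that phenotype can produce a type-A Rh- child with a type-O mother.

Dmitri, Jun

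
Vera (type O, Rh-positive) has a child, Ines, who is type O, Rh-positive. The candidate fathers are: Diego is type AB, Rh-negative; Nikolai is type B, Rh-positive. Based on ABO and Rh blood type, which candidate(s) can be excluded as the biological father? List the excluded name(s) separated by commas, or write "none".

A candidate is excluded only if no genotype consistent with his phenotype could produce a type O, Rh-positive child with a type O, Rh-positive mother.
Diego (type AB, Rh-): no genotype consistent with that phenotype can produce a type-O Rh+ child with a type-O mother.

Diego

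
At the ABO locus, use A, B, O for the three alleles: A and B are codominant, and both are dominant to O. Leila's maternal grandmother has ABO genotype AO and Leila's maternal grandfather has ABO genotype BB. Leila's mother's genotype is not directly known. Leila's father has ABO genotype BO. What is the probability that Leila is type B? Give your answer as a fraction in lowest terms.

Leila's mother's ABO genotype from AO × BB: 1/2 AB, 1/2 BO.
Crossing each possibility with the father BO and summing P(type B): 1/2·1/2 + 1/2·3/4 = 5/8.

5/8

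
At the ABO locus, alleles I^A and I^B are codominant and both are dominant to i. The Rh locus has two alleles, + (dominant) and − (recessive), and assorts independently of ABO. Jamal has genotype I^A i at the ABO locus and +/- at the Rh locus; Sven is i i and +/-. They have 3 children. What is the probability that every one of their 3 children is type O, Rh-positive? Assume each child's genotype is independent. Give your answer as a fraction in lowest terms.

27/512

ABO cross I^A i × i i → 1/2 O, 1/2 A.
Rh cross +/- × +/- → 3/4 Rh+, 1/4 Rh-; so P(type O, Rh-positive) = 1/2 × 3/4 = 3/8 per child.
All 3 independent: (3/8)^3 = 27/512.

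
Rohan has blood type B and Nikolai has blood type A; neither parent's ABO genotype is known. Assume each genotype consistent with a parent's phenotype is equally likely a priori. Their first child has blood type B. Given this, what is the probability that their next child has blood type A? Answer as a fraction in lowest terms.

1/12

Possible genotypes: Rohan ∈ {I^B I^B, I^B i}; Nikolai ∈ {I^A I^A, I^A i}.
Weight each parental genotype pair by prior × P(type-B child):
  I^B I^B × I^A i: posterior weight 2/3; P(next child type A) = 0.
  I^B i × I^A i: posterior weight 1/3; P(next child type A) = 1/4.
Weighted sum = 1/12.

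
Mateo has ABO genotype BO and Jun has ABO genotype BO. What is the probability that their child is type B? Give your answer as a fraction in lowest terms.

3/4

ABO cross BO × BO → offspring phenotypes: 1/4 O, 3/4 B.
So P(type B) = 3/4.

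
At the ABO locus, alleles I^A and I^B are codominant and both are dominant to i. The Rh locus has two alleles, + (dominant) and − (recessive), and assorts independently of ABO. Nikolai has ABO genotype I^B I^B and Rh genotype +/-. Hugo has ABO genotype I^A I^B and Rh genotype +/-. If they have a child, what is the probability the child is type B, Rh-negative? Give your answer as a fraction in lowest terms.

ABO cross I^B I^B × I^A I^B → offspring phenotypes: 1/2 B, 1/2 AB.
Rh cross +/- × +/- → 3/4 Rh+, 1/4 Rh-.
Independent loci: P(type B, Rh-negative) = 1/2 × 1/4 = 1/8.

1/8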